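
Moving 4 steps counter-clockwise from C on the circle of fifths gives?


Each counter-clockwise step moves down a perfect 5th (= up a perfect 4th)
From C: C → F → Bb → Eb → Ab
= Ab


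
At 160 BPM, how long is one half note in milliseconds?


Working:
One quarter-note beat = 60000 / BPM = 60000 / 160 ms
Half note = 2 × quarter note
Duration = 2 × 60000 / 160 = 120000 / 160
= 750.0 ms


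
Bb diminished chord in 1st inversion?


Reasoning:
Root position: Bb Db Fb
1st inversion: move root up an octave
Bass note: Db
Notes (bottom to top) = Db Fb Bb


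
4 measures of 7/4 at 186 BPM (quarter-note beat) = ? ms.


Quarter-note beat duration = 60000 / 186 ms
Beats per measure (7/4) = 7
One measure = 7 × 60000 / 186 = 420000 / 186 ms
4 measures = 4 × 420000 / 186 = 1680000 / 186
= 9032.3 ms


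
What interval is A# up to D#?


Letter names: A → D spans 4 letter names → a 4th
Semitones: A# → D# = 5 half-steps
A 4th of 5 semitones is a perfect 4th
= perfect 4th


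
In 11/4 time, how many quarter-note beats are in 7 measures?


Step by step:
Time signature 11/4: the bottom number 4 means the quarter note gets one count
The top number 11 means 11 quarter-note beats per measure
Total = 11 × 7 measures
= 77 quarter-note beats


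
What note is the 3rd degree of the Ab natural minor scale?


Reasoning:
Natural minor scale pattern: W-H-W-W-H-W-W (2-1-2-2-1-2-2 semitones)
Starting from Ab:
  Ab + 2 semitones → Bb
  Bb + 1 semitone → Cb
  Cb + 2 semitones → Db
  Db + 2 semitones → Eb
  Eb + 1 semitone → Fb
  Fb + 2 semitones → Gb
  Gb + 2 semitones → Ab
Scale: Ab Bb Cb Db Eb Fb Gb
Degree 3 = Cb


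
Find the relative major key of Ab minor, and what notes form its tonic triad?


Step by step:
The relative major shares the key signature and is a minor 3rd above the minor tonic
A minor 3rd above Ab is Cb
→ relative major of Ab minor is Cb major
Tonic triad of Cb major = root + major 3rd + perfect 5th = Cb Eb Gb
= Cb major; triad = Cb Eb Gb


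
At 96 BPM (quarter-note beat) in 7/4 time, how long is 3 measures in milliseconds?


Working:
Quarter-note beat duration = 60000 / 96 ms
Beats per measure (7/4) = 7
One measure = 7 × 60000 / 96 = 420000 / 96 ms
3 measures = 3 × 420000 / 96 = 1260000 / 96
= 13125.0 ms


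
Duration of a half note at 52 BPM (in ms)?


Step by step:
One quarter-note beat = 60000 / BPM = 60000 / 52 ms
Half note = 2 × quarter note
Duration = 2 × 60000 / 52 = 120000 / 52
= 2307.7 ms


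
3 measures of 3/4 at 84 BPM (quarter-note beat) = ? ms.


Let's work it out.
Quarter-note beat duration = 60000 / 84 ms
Beats per measure (3/4) = 3
One measure = 3 × 60000 / 84 = 180000 / 84 ms
3 measures = 3 × 180000 / 84 = 540000 / 84
= 6428.6 ms


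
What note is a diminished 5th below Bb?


Reasoning:
A 5th spans 5 letter names, so from B we land on E
A diminished 5th = 6 semitones below Bb
Spell E at that pitch: E
= E


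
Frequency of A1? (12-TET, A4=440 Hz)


Reasoning:
f = 440 × 2^(n/12) where n = semitones from A4
A1: -36 semitones from A4
f = 440 × 2^(-36/12)
f = 55.00 Hz


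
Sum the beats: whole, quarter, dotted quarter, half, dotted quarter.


Step by step:
Beat values:
  whole = 4 beats
  quarter = 1 beat
  dotted quarter = 1.5 beats
  half = 2 beats
  dotted quarter = 1.5 beats
Sum = 4 + 1 + 1.5 + 2 + 1.5
= 10 beats


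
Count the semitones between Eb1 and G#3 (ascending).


Reasoning:
Absolute semitone position = octave×12 + chromatic position
Eb1: 1×12 + 3 = 15
G#3: 3×12 + 8 = 44
Difference = 44 - 15 = 29
= 29 semitones


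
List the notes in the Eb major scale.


Working:
Major scale pattern: W-W-H-W-W-W-H (2-2-1-2-2-2-1 semitones)
Starting from Eb:
  Eb + 2 semitones → F
  F + 2 semitones → G
  G + 1 semitone → Ab
  Ab + 2 semitones → Bb
  Bb + 2 semitones → C
  C + 2 semitones → D
  D + 1 semitone → Eb
Scale = Eb F G Ab Bb C D


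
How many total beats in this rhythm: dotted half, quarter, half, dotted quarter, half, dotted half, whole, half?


Let's work it out.
Beat values:
  dotted half = 3 beats
  quarter = 1 beat
  half = 2 beats
  dotted quarter = 1.5 beats
  half = 2 beats
  dotted half = 3 beats
  whole = 4 beats
  half = 2 beats
Sum = 3 + 1 + 2 + 1.5 + 2 + 3 + 4 + 2
= 18.5 beats


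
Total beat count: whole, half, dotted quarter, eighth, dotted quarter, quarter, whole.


Solution.
Beat values:
  whole = 4 beats
  half = 2 beats
  dotted quarter = 1.5 beats
  eighth = 0.5 beats
  dotted quarter = 1.5 beats
  quarter = 1 beat
  whole = 4 beats
Sum = 4 + 2 + 1.5 + 0.5 + 1.5 + 1 + 4
= 14.5 beats


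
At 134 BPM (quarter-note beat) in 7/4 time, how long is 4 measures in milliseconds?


Solution.
Quarter-note beat duration = 60000 / 134 ms
Beats per measure (7/4) = 7
One measure = 7 × 60000 / 134 = 420000 / 134 ms
4 measures = 4 × 420000 / 134 = 1680000 / 134
= 12537.3 ms


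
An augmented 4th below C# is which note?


Let's work it out.
A 4th spans 4 letter names, so from C we land on G
An augmented 4th = 6 semitones below C#
Spell G at that pitch: G
= G


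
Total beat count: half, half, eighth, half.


Reasoning:
Beat values:
  half = 2 beats
  half = 2 beats
  eighth = 0.5 beats
  half = 2 beats
Sum = 2 + 2 + 0.5 + 2
= 6.5 beats


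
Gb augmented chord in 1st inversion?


Solution.
Root position: Gb Bb D
1st inversion: move root up an octave
Bass note: Bb
Notes (bottom to top) = Bb D Gb


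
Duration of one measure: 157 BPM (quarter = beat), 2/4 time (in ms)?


Let's work it out.
Quarter-note beat duration = 60000 / 157 ms
Beats per measure (2/4) = 2
One measure = 2 × 60000 / 157 = 120000 / 157 ms
= 764.3 ms


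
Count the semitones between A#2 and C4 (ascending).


Working:
Absolute semitone position = octave×12 + chromatic position
A#2: 2×12 + 10 = 34
C4: 4×12 + 0 = 48
Difference = 48 - 34 = 14
= 14 semitones


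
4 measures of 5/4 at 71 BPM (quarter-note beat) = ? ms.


Working:
Quarter-note beat duration = 60000 / 71 ms
Beats per measure (5/4) = 5
One measure = 5 × 60000 / 71 = 300000 / 71 ms
4 measures = 4 × 300000 / 71 = 1200000 / 71
= 16901.4 ms


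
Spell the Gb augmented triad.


Reasoning:
Augmented triad = root + major 3rd (4 semitones) + augmented 5th (8 semitones)
A triad on Gb stacks thirds, so the chord tones use letter names G-B-D
Root: Gb
Major 3rd above Gb: Bb
Augmented 5th above Gb: D
Chord = Gb Bb D


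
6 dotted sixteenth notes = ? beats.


Base sixteenth note = 1/4 beats
Dot 1 adds half the previous value: +1/8
One dotted sixteenth = 1/4 + 1/8 = 3/8
6 of them = 6 × 3/8 = 9/4
= 9/4 beats


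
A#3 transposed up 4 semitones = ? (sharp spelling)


A#3: chromatic position 10 in octave 3 → absolute = 3×12 + 10 = 46
Transpose up 4: 46 + 4 = 50
50 = 4×12 + 2 → D in octave 4
Result = D4


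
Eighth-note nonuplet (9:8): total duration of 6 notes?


Step by step:
Nonuplet: 9 notes occupy the space of 8 eighth notes
Space = 8 × 1/2 = 4 beats
Each nonuplet note = 4 / 9 = 4/9 beats
6 notes = 6 × 4/9 = 8/3
= 8/3 beats


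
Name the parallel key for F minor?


Parallel keys share the same tonic but differ in mode
F minor → parallel is F major
= F major


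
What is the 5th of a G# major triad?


Let's work it out.
Major triad = root + major 3rd (4 semitones) + perfect 5th (7 semitones)
A triad on G# stacks thirds, so the chord tones use letter names G-B-D
Root: G#
Major 3rd above G#: B#
Perfect 5th above G#: D#
The 5th = D#


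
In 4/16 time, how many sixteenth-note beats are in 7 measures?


Let's work it out.
Time signature 4/16: the bottom number 16 means the sixteenth note gets one count
The top number 4 means 4 sixteenth-note beats per measure
Total = 4 × 7 measures
= 28 sixteenth-note beats


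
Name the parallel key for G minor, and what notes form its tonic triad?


Working:
Parallel keys share the same tonic but differ in mode
G minor → parallel is G major
Tonic triad of G major = G B D
= G major; triad = G B D


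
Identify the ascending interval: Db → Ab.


Step by step:
Letter names: D → A spans 5 letter names → a 5th
Semitones: Db → Ab = 7 half-steps
A 5th of 7 semitones is a perfect 5th
= perfect 5th


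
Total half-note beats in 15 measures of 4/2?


Working:
Time signature 4/2: the bottom number 2 means the half note gets one count
The top number 4 means 4 half-note beats per measure
Total = 4 × 15 measures
= 60 half-note beats


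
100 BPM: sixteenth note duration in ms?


One quarter-note beat = 60000 / BPM = 60000 / 100 ms
Sixteenth note = 1/4 × quarter note
Duration = 1/4 × 60000 / 100 = 15000 / 100
= 150.0 ms


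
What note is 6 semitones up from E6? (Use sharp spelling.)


Let's work it out.
E6: chromatic position 4 in octave 6 → absolute = 6×12 + 4 = 76
Transpose up 6: 76 + 6 = 82
82 = 6×12 + 10 → A# in octave 6
Result = A#6


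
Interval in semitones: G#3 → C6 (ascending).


Step by step:
Absolute semitone position = octave×12 + chromatic position
G#3: 3×12 + 8 = 44
C6: 6×12 + 0 = 72
Difference = 72 - 44 = 28
= 28 semitones


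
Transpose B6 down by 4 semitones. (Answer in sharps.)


Let's work it out.
B6: chromatic position 11 in octave 6 → absolute = 6×12 + 11 = 83
Transpose down 4: 83 - 4 = 79
79 = 6×12 + 7 → G in octave 6
Result = G6


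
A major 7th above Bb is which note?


Step by step:
A 7th spans 7 letter names, so from B we land on A
A major 7th = 11 semitones above Bb
Spell A at that pitch: A
= A


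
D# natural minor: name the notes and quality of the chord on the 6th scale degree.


Working:
D# natural minor scale: D# E# F# G# A# B C#
Diatonic triad on degree 6 stacks scale notes 6, 1, 3: B D# F#
B→D# = 4 semitones; B→F# = 7 semitones → major triad
= B D# F# (major)


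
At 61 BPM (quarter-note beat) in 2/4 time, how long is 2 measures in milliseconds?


Reasoning:
Quarter-note beat duration = 60000 / 61 ms
Beats per measure (2/4) = 2
One measure = 2 × 60000 / 61 = 120000 / 61 ms
2 measures = 2 × 120000 / 61 = 240000 / 61
= 3934.4 ms


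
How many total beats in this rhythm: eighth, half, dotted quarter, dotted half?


Step by step:
Beat values:
  eighth = 0.5 beats
  half = 2 beats
  dotted quarter = 1.5 beats
  dotted half = 3 beats
Sum = 0.5 + 2 + 1.5 + 3
= 7 beats


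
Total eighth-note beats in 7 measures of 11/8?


Time signature 11/8: the bottom number 8 means the eighth note gets one count
The top number 11 means 11 eighth-note beats per measure
Total = 11 × 7 measures
= 77 eighth-note beats


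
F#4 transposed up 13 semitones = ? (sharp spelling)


F#4: chromatic position 6 in octave 4 → absolute = 4×12 + 6 = 54
Transpose up 13: 54 + 13 = 67
67 = 5×12 + 7 → G in octave 5
Result = G5


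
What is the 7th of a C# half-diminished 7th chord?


Half-diminished 7th chord = root + minor 3rd + diminished 5th + minor 7th
Seventh chords stack in thirds, so the letter names are C-E-G-B
Root: C#
Minor 3rd above C#: E
Diminished 5th above C#: G
Minor 7th above C#: B
The 7th = B


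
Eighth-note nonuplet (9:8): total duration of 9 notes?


Step by step:
Nonuplet: 9 notes occupy the space of 8 eighth notes
Space = 8 × 1/2 = 4 beats
Each nonuplet note = 4 / 9 = 4/9 beats
9 notes = 9 × 4/9 = 4
= 4 beats


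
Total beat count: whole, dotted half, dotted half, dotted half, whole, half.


Beat values:
  whole = 4 beats
  dotted half = 3 beats
  dotted half = 3 beats
  dotted half = 3 beats
  whole = 4 beats
  half = 2 beats
Sum = 4 + 3 + 3 + 3 + 4 + 2
= 19 beats


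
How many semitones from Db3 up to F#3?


Step by step:
Absolute semitone position = octave×12 + chromatic position
Db3: 3×12 + 1 = 37
F#3: 3×12 + 6 = 42
Difference = 42 - 37 = 5
= 5 semitones


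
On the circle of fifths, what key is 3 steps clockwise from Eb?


Step by step:
Each clockwise step on the circle of fifths moves up a perfect 5th
From Eb: Eb → Bb → F → C
= C


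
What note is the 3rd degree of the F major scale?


Major scale pattern: W-W-H-W-W-W-H (2-2-1-2-2-2-1 semitones)
Starting from F:
  F + 2 semitones → G
  G + 2 semitones → A
  A + 1 semitone → Bb
  Bb + 2 semitones → C
  C + 2 semitones → D
  D + 2 semitones → E
  E + 1 semitone → F
Scale: F G A Bb C D E
Degree 3 = A


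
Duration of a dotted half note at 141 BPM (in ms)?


Solution.
One quarter-note beat = 60000 / BPM = 60000 / 141 ms
Dotted half note = 3 × quarter note
Duration = 3 × 60000 / 141 = 180000 / 141
= 1276.6 ms


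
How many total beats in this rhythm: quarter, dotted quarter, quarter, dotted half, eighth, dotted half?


Working:
Beat values:
  quarter = 1 beat
  dotted quarter = 1.5 beats
  quarter = 1 beat
  dotted half = 3 beats
  eighth = 0.5 beats
  dotted half = 3 beats
Sum = 1 + 1.5 + 1 + 3 + 0.5 + 3
= 10 beats


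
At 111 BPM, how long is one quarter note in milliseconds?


One quarter-note beat = 60000 / BPM = 60000 / 111 ms
Duration = 60000 / 111
= 540.5 ms


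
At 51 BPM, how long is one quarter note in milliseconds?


One quarter-note beat = 60000 / BPM = 60000 / 51 ms
Duration = 60000 / 51
= 1176.5 ms


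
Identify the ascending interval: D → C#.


Let's work it out.
Letter names: D → C spans 7 letter names → a 7th
Semitones: D → C# = 11 half-steps
A 7th of 11 semitones is a major 7th
= major 7th


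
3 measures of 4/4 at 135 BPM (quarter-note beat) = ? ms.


Quarter-note beat duration = 60000 / 135 ms
Beats per measure (4/4) = 4
One measure = 4 × 60000 / 135 = 240000 / 135 ms
3 measures = 3 × 240000 / 135 = 720000 / 135
= 5333.3 ms


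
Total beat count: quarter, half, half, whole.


Let's work it out.
Beat values:
  quarter = 1 beat
  half = 2 beats
  half = 2 beats
  whole = 4 beats
Sum = 1 + 2 + 2 + 4
= 9 beats


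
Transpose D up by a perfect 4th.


Let's work it out.
perfect 4th: 4 letter names, 5 semitones
Letter: D + 3 → G
Pitch: D + 5 semitones, spelled as a G → G
= G


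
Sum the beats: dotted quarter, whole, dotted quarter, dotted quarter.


Step by step:
Beat values:
  dotted quarter = 1.5 beats
  whole = 4 beats
  dotted quarter = 1.5 beats
  dotted quarter = 1.5 beats
Sum = 1.5 + 4 + 1.5 + 1.5
= 8.5 beats


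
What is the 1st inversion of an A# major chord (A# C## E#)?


Root position: A# C## E#
1st inversion: move root up an octave
Bass note: C##
Notes (bottom to top) = C## E# A#


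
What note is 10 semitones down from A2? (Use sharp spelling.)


Reasoning:
A2: chromatic position 9 in octave 2 → absolute = 2×12 + 9 = 33
Transpose down 10: 33 - 10 = 23
23 = 1×12 + 11 → B in octave 1
Result = B1


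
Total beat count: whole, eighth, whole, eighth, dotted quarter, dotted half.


Let's work it out.
Beat values:
  whole = 4 beats
  eighth = 0.5 beats
  whole = 4 beats
  eighth = 0.5 beats
  dotted quarter = 1.5 beats
  dotted half = 3 beats
Sum = 4 + 0.5 + 4 + 0.5 + 1.5 + 3
= 13.5 beats


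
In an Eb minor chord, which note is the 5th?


Reasoning:
Minor triad = root + minor 3rd (3 semitones) + perfect 5th (7 semitones)
A triad on Eb stacks thirds, so the chord tones use letter names E-G-B
Root: Eb
Minor 3rd above Eb: Gb
Perfect 5th above Eb: Bb
The 5th = Bb


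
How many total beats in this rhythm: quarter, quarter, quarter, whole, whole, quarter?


Solution.
Beat values:
  quarter = 1 beat
  quarter = 1 beat
  quarter = 1 beat
  whole = 4 beats
  whole = 4 beats
  quarter = 1 beat
Sum = 1 + 1 + 1 + 4 + 4 + 1
= 12 beats


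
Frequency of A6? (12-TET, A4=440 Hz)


Step by step:
f = 440 × 2^(n/12) where n = semitones from A4
A6: 24 semitones from A4
f = 440 × 2^(24/12)
f = 1760.00 Hz


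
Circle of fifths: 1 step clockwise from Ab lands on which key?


Working:
Each clockwise step on the circle of fifths moves up a perfect 5th
From Ab: Ab → Eb
= Eb


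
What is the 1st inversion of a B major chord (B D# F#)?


Root position: B D# F#
1st inversion: move root up an octave
Bass note: D#
Notes (bottom to top) = D# F# B


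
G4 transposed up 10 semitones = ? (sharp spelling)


Solution.
G4: chromatic position 7 in octave 4 → absolute = 4×12 + 7 = 55
Transpose up 10: 55 + 10 = 65
65 = 5×12 + 5 → F in octave 5
Result = F5


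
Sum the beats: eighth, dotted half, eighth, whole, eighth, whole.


Solution.
Beat values:
  eighth = 0.5 beats
  dotted half = 3 beats
  eighth = 0.5 beats
  whole = 4 beats
  eighth = 0.5 beats
  whole = 4 beats
Sum = 0.5 + 3 + 0.5 + 4 + 0.5 + 4
= 12.5 beats


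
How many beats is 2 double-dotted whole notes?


Base whole note = 4 beats
Dot 1 adds half the previous value: +2
Dot 2 adds half the previous value: +1
One double-dotted whole = 4 + 2 + 1 = 7
2 of them = 2 × 7 = 14
= 14 beats


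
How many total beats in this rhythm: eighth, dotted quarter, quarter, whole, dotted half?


Beat values:
  eighth = 0.5 beats
  dotted quarter = 1.5 beats
  quarter = 1 beat
  whole = 4 beats
  dotted half = 3 beats
Sum = 0.5 + 1.5 + 1 + 4 + 3
= 10 beats


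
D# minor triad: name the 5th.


Reasoning:
Minor triad = root + minor 3rd (3 semitones) + perfect 5th (7 semitones)
A triad on D# stacks thirds, so the chord tones use letter names D-F-A
Root: D#
Minor 3rd above D#: F#
Perfect 5th above D#: A#
The 5th = A#


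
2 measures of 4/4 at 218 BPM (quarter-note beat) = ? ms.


Solution.
Quarter-note beat duration = 60000 / 218 ms
Beats per measure (4/4) = 4
One measure = 4 × 60000 / 218 = 240000 / 218 ms
2 measures = 2 × 240000 / 218 = 480000 / 218
= 2201.8 ms


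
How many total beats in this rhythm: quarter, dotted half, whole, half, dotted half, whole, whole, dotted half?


Step by step:
Beat values:
  quarter = 1 beat
  dotted half = 3 beats
  whole = 4 beats
  half = 2 beats
  dotted half = 3 beats
  whole = 4 beats
  whole = 4 beats
  dotted half = 3 beats
Sum = 1 + 3 + 4 + 2 + 3 + 4 + 4 + 3
= 24 beats


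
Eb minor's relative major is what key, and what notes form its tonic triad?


Working:
The relative major shares the key signature and is a minor 3rd above the minor tonic
A minor 3rd above Eb is Gb
→ relative major of Eb minor is Gb major
Tonic triad of Gb major = root + major 3rd + perfect 5th = Gb Bb Db
= Gb major; triad = Gb Bb Db


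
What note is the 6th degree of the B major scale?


Major scale pattern: W-W-H-W-W-W-H (2-2-1-2-2-2-1 semitones)
Starting from B:
  B + 2 semitones → C#
  C# + 2 semitones → D#
  D# + 1 semitone → E
  E + 2 semitones → F#
  F# + 2 semitones → G#
  G# + 2 semitones → A#
  A# + 1 semitone → B
Scale: B C# D# E F# G# A#
Degree 6 = G#


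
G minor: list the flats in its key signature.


Let's work it out.
Flat minor keys: A(0), D(1), G(2), C(3), F(4), Bb(5), Eb(6), Ab(7)
G minor has 2 flats
Order of flats: Bb Eb Ab Db Gb Cb Fb → first 2: Bb, Eb
= Bb, Eb


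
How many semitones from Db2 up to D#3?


Solution.
Absolute semitone position = octave×12 + chromatic position
Db2: 2×12 + 1 = 25
D#3: 3×12 + 3 = 39
Difference = 39 - 25 = 14
= 14 semitones


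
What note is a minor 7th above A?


A 7th spans 7 letter names, so from A we land on G
A minor 7th = 10 semitones above A
Spell G at that pitch: G
= G


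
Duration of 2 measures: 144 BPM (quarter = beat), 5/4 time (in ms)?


Quarter-note beat duration = 60000 / 144 ms
Beats per measure (5/4) = 5
One measure = 5 × 60000 / 144 = 300000 / 144 ms
2 measures = 2 × 300000 / 144 = 600000 / 144
= 4166.7 ms


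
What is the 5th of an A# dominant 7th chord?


Reasoning:
Dominant 7th chord = root + major 3rd + perfect 5th + minor 7th
Seventh chords stack in thirds, so the letter names are A-C-E-G
Root: A#
Major 3rd above A#: C##
Perfect 5th above A#: E#
Minor 7th above A#: G#
The 5th = E#


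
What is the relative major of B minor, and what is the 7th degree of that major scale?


Let's work it out.
The relative major shares the key signature and is a minor 3rd above the minor tonic
A minor 3rd above B is D
→ relative major of B minor is D major
D major scale: D E F# G A B C#
= D major; 7th degree = C#


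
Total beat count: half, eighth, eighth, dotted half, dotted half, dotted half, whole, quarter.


Beat values:
  half = 2 beats
  eighth = 0.5 beats
  eighth = 0.5 beats
  dotted half = 3 beats
  dotted half = 3 beats
  dotted half = 3 beats
  whole = 4 beats
  quarter = 1 beat
Sum = 2 + 0.5 + 0.5 + 3 + 3 + 3 + 4 + 1
= 17 beats


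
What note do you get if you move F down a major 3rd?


Working:
major 3rd: 3 letter names, 4 semitones
Letter: F - 2 → D
Pitch: F - 4 semitones, spelled as a D → Db
= Db


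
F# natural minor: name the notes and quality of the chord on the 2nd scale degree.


Step by step:
F# natural minor scale: F# G# A B C# D E
Diatonic triad on degree 2 stacks scale notes 2, 4, 6: G# B D
G#→B = 3 semitones; G#→D = 6 semitones → diminished triad
= G# B D (diminished)


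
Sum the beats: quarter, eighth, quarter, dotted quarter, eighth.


Working:
Beat values:
  quarter = 1 beat
  eighth = 0.5 beats
  quarter = 1 beat
  dotted quarter = 1.5 beats
  eighth = 0.5 beats
Sum = 1 + 0.5 + 1 + 1.5 + 0.5
= 4.5 beats


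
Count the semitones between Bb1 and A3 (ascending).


Let's work it out.
Absolute semitone position = octave×12 + chromatic position
Bb1: 1×12 + 10 = 22
A3: 3×12 + 9 = 45
Difference = 45 - 22 = 23
= 23 semitones


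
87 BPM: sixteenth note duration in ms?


One quarter-note beat = 60000 / BPM = 60000 / 87 ms
Sixteenth note = 1/4 × quarter note
Duration = 1/4 × 60000 / 87 = 15000 / 87
= 172.4 ms


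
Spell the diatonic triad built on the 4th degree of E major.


Let's work it out.
E major scale: E F# G# A B C# D#
Diatonic triad on degree 4 stacks scale notes 4, 6, 1: A C# E
A→C# = 4 semitones; A→E = 7 semitones → major triad
= A C# E (major)


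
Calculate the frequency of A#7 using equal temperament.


Solution.
f = 440 × 2^(n/12) where n = semitones from A4
A#7: 37 semitones from A4
f = 440 × 2^(37/12)
f = 3729.31 Hz


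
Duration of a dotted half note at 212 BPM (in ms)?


Working:
One quarter-note beat = 60000 / BPM = 60000 / 212 ms
Dotted half note = 3 × quarter note
Duration = 3 × 60000 / 212 = 180000 / 212
= 849.1 ms


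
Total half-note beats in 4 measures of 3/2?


Step by step:
Time signature 3/2: the bottom number 2 means the half note gets one count
The top number 3 means 3 half-note beats per measure
Total = 3 × 4 measures
= 12 half-note beats


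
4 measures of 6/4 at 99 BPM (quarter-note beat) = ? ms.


Solution.
Quarter-note beat duration = 60000 / 99 ms
Beats per measure (6/4) = 6
One measure = 6 × 60000 / 99 = 360000 / 99 ms
4 measures = 4 × 360000 / 99 = 1440000 / 99
= 14545.5 ms


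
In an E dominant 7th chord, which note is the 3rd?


Dominant 7th chord = root + major 3rd + perfect 5th + minor 7th
Seventh chords stack in thirds, so the letter names are E-G-B-D
Root: E
Major 3rd above E: G#
Perfect 5th above E: B
Minor 7th above E: D
The 3rd = G#


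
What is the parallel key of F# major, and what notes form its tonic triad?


Step by step:
Parallel keys share the same tonic but differ in mode
F# major → parallel is F# minor
Tonic triad of F# minor = F# A C#
= F# minor; triad = F# A C#


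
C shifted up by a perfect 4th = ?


perfect 4th: 4 letter names, 5 semitones
Letter: C + 3 → F
Pitch: C + 5 semitones, spelled as an F → F
= F


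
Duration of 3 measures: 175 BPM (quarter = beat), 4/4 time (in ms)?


Reasoning:
Quarter-note beat duration = 60000 / 175 ms
Beats per measure (4/4) = 4
One measure = 4 × 60000 / 175 = 240000 / 175 ms
3 measures = 3 × 240000 / 175 = 720000 / 175
= 4114.3 ms


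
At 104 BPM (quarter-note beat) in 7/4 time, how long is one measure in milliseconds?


Working:
Quarter-note beat duration = 60000 / 104 ms
Beats per measure (7/4) = 7
One measure = 7 × 60000 / 104 = 420000 / 104 ms
= 4038.5 ms


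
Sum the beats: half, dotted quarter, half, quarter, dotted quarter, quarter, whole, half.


Let's work it out.
Beat values:
  half = 2 beats
  dotted quarter = 1.5 beats
  half = 2 beats
  quarter = 1 beat
  dotted quarter = 1.5 beats
  quarter = 1 beat
  whole = 4 beats
  half = 2 beats
Sum = 2 + 1.5 + 2 + 1 + 1.5 + 1 + 4 + 2
= 15 beats


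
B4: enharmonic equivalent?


Let's work it out.
Enharmonic notes sound the same pitch but are spelled with different letter names
B and A## name the same pitch class
= A##4


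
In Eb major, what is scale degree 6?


Major scale pattern: W-W-H-W-W-W-H (2-2-1-2-2-2-1 semitones)
Starting from Eb:
  Eb + 2 semitones → F
  F + 2 semitones → G
  G + 1 semitone → Ab
  Ab + 2 semitones → Bb
  Bb + 2 semitones → C
  C + 2 semitones → D
  D + 1 semitone → Eb
Scale: Eb F G Ab Bb C D
Degree 6 = C


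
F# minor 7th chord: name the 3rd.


Working:
Minor 7th chord = root + minor 3rd + perfect 5th + minor 7th
Seventh chords stack in thirds, so the letter names are F-A-C-E
Root: F#
Minor 3rd above F#: A
Perfect 5th above F#: C#
Minor 7th above F#: E
The 3rd = A


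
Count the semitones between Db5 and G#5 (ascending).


Absolute semitone position = octave×12 + chromatic position
Db5: 5×12 + 1 = 61
G#5: 5×12 + 8 = 68
Difference = 68 - 61 = 7
= 7 semitones


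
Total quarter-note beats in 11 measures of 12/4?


Step by step:
Time signature 12/4: the bottom number 4 means the quarter note gets one count
The top number 12 means 12 quarter-note beats per measure
Total = 12 × 11 measures
= 132 quarter-note beats


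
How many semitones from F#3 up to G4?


Let's work it out.
Absolute semitone position = octave×12 + chromatic position
F#3: 3×12 + 6 = 42
G4: 4×12 + 7 = 55
Difference = 55 - 42 = 13
= 13 semitones


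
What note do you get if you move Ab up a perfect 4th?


Reasoning:
perfect 4th: 4 letter names, 5 semitones
Letter: A + 3 → D
Pitch: Ab + 5 semitones, spelled as a D → Db
= Db


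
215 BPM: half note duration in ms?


One quarter-note beat = 60000 / BPM = 60000 / 215 ms
Half note = 2 × quarter note
Duration = 2 × 60000 / 215 = 120000 / 215
= 558.1 ms


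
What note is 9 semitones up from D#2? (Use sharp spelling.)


D#2: chromatic position 3 in octave 2 → absolute = 2×12 + 3 = 27
Transpose up 9: 27 + 9 = 36
36 = 3×12 + 0 → C in octave 3
Result = C3


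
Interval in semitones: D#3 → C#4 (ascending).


Step by step:
Absolute semitone position = octave×12 + chromatic position
D#3: 3×12 + 3 = 39
C#4: 4×12 + 1 = 49
Difference = 49 - 39 = 10
= 10 semitones


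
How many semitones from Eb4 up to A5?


Step by step:
Absolute semitone position = octave×12 + chromatic position
Eb4: 4×12 + 3 = 51
A5: 5×12 + 9 = 69
Difference = 69 - 51 = 18
= 18 semitones


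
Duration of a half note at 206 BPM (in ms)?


One quarter-note beat = 60000 / BPM = 60000 / 206 ms
Half note = 2 × quarter note
Duration = 2 × 60000 / 206 = 120000 / 206
= 582.5 ms


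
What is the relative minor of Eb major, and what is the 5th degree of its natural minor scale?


Working:
The relative minor shares the major's key signature and starts on its 6th degree
6th degree = a major 6th above the tonic; a major 6th above Eb is C
→ relative minor of Eb major is C minor
C natural minor scale: C D Eb F G Ab Bb
= C minor; 5th degree = G


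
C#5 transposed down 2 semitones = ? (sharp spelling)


Reasoning:
C#5: chromatic position 1 in octave 5 → absolute = 5×12 + 1 = 61
Transpose down 2: 61 - 2 = 59
59 = 4×12 + 11 → B in octave 4
Result = B4


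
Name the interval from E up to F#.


Letter names: E → F spans 2 letter names → a 2nd
Semitones: E → F# = 2 half-steps
A 2nd of 2 semitones is a major 2nd
= major 2nd


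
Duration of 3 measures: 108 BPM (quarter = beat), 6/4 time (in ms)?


Quarter-note beat duration = 60000 / 108 ms
Beats per measure (6/4) = 6
One measure = 6 × 60000 / 108 = 360000 / 108 ms
3 measures = 3 × 360000 / 108 = 1080000 / 108
= 10000.0 ms


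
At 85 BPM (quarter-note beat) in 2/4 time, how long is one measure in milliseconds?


Quarter-note beat duration = 60000 / 85 ms
Beats per measure (2/4) = 2
One measure = 2 × 60000 / 85 = 120000 / 85 ms
= 1411.8 ms


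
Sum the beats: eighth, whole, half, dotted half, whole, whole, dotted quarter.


Solution.
Beat values:
  eighth = 0.5 beats
  whole = 4 beats
  half = 2 beats
  dotted half = 3 beats
  whole = 4 beats
  whole = 4 beats
  dotted quarter = 1.5 beats
Sum = 0.5 + 4 + 2 + 3 + 4 + 4 + 1.5
= 19 beats


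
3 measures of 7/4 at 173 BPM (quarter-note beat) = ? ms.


Quarter-note beat duration = 60000 / 173 ms
Beats per measure (7/4) = 7
One measure = 7 × 60000 / 173 = 420000 / 173 ms
3 measures = 3 × 420000 / 173 = 1260000 / 173
= 7283.2 ms


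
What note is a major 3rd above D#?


Let's work it out.
A 3rd spans 3 letter names, so from D we land on F
A major 3rd = 4 semitones above D#
Spell F at that pitch: F##
= F##


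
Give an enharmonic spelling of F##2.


Step by step:
Enharmonic notes sound the same pitch but are spelled with different letter names
F## and G name the same pitch class
= G2


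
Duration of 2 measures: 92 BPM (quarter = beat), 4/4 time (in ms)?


Step by step:
Quarter-note beat duration = 60000 / 92 ms
Beats per measure (4/4) = 4
One measure = 4 × 60000 / 92 = 240000 / 92 ms
2 measures = 2 × 240000 / 92 = 480000 / 92
= 5217.4 ms


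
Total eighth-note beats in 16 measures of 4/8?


Time signature 4/8: the bottom number 8 means the eighth note gets one count
The top number 4 means 4 eighth-note beats per measure
Total = 4 × 16 measures
= 64 eighth-note beats


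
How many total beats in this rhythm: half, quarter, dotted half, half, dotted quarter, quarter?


Let's work it out.
Beat values:
  half = 2 beats
  quarter = 1 beat
  dotted half = 3 beats
  half = 2 beats
  dotted quarter = 1.5 beats
  quarter = 1 beat
Sum = 2 + 1 + 3 + 2 + 1.5 + 1
= 10.5 beats


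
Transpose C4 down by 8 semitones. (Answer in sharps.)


C4: chromatic position 0 in octave 4 → absolute = 4×12 + 0 = 48
Transpose down 8: 48 - 8 = 40
40 = 3×12 + 4 → E in octave 3
Result = E3


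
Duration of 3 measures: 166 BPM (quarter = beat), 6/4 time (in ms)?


Quarter-note beat duration = 60000 / 166 ms
Beats per measure (6/4) = 6
One measure = 6 × 60000 / 166 = 360000 / 166 ms
3 measures = 3 × 360000 / 166 = 1080000 / 166
= 6506.0 ms


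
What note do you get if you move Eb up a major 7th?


Solution.
major 7th: 7 letter names, 11 semitones
Letter: E + 6 → D
Pitch: Eb + 11 semitones, spelled as a D → D
= D


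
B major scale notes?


Solution.
Major scale pattern: W-W-H-W-W-W-H (2-2-1-2-2-2-1 semitones)
Starting from B:
  B + 2 semitones → C#
  C# + 2 semitones → D#
  D# + 1 semitone → E
  E + 2 semitones → F#
  F# + 2 semitones → G#
  G# + 2 semitones → A#
  A# + 1 semitone → B
Scale = B C# D# E F# G# A#


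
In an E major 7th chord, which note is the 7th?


Solution.
Major 7th chord = root + major 3rd + perfect 5th + major 7th
Seventh chords stack in thirds, so the letter names are E-G-B-D
Root: E
Major 3rd above E: G#
Perfect 5th above E: B
Major 7th above E: D#
The 7th = D#


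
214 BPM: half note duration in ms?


Solution.
One quarter-note beat = 60000 / BPM = 60000 / 214 ms
Half note = 2 × quarter note
Duration = 2 × 60000 / 214 = 120000 / 214
= 560.7 ms


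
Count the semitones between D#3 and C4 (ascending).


Solution.
Absolute semitone position = octave×12 + chromatic position
D#3: 3×12 + 3 = 39
C4: 4×12 + 0 = 48
Difference = 48 - 39 = 9
= 9 semitones


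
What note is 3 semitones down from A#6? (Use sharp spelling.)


Step by step:
A#6: chromatic position 10 in octave 6 → absolute = 6×12 + 10 = 82
Transpose down 3: 82 - 3 = 79
79 = 6×12 + 7 → G in octave 6
Result = G6


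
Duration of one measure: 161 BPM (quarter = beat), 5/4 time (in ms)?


Working:
Quarter-note beat duration = 60000 / 161 ms
Beats per measure (5/4) = 5
One measure = 5 × 60000 / 161 = 300000 / 161 ms
= 1863.4 ms


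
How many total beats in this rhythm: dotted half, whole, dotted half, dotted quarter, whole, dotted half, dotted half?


Step by step:
Beat values:
  dotted half = 3 beats
  whole = 4 beats
  dotted half = 3 beats
  dotted quarter = 1.5 beats
  whole = 4 beats
  dotted half = 3 beats
  dotted half = 3 beats
Sum = 3 + 4 + 3 + 1.5 + 4 + 3 + 3
= 21.5 beats


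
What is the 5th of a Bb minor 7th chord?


Let's work it out.
Minor 7th chord = root + minor 3rd + perfect 5th + minor 7th
Seventh chords stack in thirds, so the letter names are B-D-F-A
Root: Bb
Minor 3rd above Bb: Db
Perfect 5th above Bb: F
Minor 7th above Bb: Ab
The 5th = F


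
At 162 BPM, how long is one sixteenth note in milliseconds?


Let's work it out.
One quarter-note beat = 60000 / BPM = 60000 / 162 ms
Sixteenth note = 1/4 × quarter note
Duration = 1/4 × 60000 / 162 = 15000 / 162
= 92.6 ms


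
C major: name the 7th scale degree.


Working:
Major scale pattern: W-W-H-W-W-W-H (2-2-1-2-2-2-1 semitones)
Starting from C:
  C + 2 semitones → D
  D + 2 semitones → E
  E + 1 semitone → F
  F + 2 semitones → G
  G + 2 semitones → A
  A + 2 semitones → B
  B + 1 semitone → C
Scale: C D E F G A B
Degree 7 = B


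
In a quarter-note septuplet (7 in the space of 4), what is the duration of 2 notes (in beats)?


Reasoning:
Septuplet: 7 notes occupy the space of 4 quarter notes
Space = 4 × 1 = 4 beats
Each septuplet note = 4 / 7 = 4/7 beats
2 notes = 2 × 4/7 = 8/7
= 8/7 beats


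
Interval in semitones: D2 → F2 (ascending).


Solution.
Absolute semitone position = octave×12 + chromatic position
D2: 2×12 + 2 = 26
F2: 2×12 + 5 = 29
Difference = 29 - 26 = 3
= 3 semitones


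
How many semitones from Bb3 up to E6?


Step by step:
Absolute semitone position = octave×12 + chromatic position
Bb3: 3×12 + 10 = 46
E6: 6×12 + 4 = 76
Difference = 76 - 46 = 30
= 30 semitones


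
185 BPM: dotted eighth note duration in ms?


Step by step:
One quarter-note beat = 60000 / BPM = 60000 / 185 ms
Dotted eighth note = 3/4 × quarter note
Duration = 3/4 × 60000 / 185 = 45000 / 185
= 243.2 ms


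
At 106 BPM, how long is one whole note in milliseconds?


One quarter-note beat = 60000 / BPM = 60000 / 106 ms
Whole note = 4 × quarter note
Duration = 4 × 60000 / 106 = 240000 / 106
= 2264.2 ms


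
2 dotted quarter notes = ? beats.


Working:
Base quarter note = 1 beat
Dot 1 adds half the previous value: +1/2
One dotted quarter = 1 + 1/2 = 3/2
2 of them = 2 × 3/2 = 3
= 3 beats


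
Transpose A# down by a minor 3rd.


Step by step:
minor 3rd: 3 letter names, 3 semitones
Letter: A - 2 → F
Pitch: A# - 3 semitones, spelled as an F → F##
= F##


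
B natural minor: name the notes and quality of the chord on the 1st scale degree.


Let's work it out.
B natural minor scale: B C# D E F# G A
Diatonic triad on degree 1 stacks scale notes 1, 3, 5: B D F#
B→D = 3 semitones; B→F# = 7 semitones → minor triad
= B D F# (minor)


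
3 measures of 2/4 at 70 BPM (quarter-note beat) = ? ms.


Reasoning:
Quarter-note beat duration = 60000 / 70 ms
Beats per measure (2/4) = 2
One measure = 2 × 60000 / 70 = 120000 / 70 ms
3 measures = 3 × 120000 / 70 = 360000 / 70
= 5142.9 ms


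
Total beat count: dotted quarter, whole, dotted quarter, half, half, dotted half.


Step by step:
Beat values:
  dotted quarter = 1.5 beats
  whole = 4 beats
  dotted quarter = 1.5 beats
  half = 2 beats
  half = 2 beats
  dotted half = 3 beats
Sum = 1.5 + 4 + 1.5 + 2 + 2 + 3
= 14 beats


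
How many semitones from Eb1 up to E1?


Working:
Absolute semitone position = octave×12 + chromatic position
Eb1: 1×12 + 3 = 15
E1: 1×12 + 4 = 16
Difference = 16 - 15 = 1
= 1 semitone


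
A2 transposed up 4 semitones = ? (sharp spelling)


Let's work it out.
A2: chromatic position 9 in octave 2 → absolute = 2×12 + 9 = 33
Transpose up 4: 33 + 4 = 37
37 = 3×12 + 1 → C# in octave 3
Result = C#3


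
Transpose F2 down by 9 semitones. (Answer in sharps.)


Solution.
F2: chromatic position 5 in octave 2 → absolute = 2×12 + 5 = 29
Transpose down 9: 29 - 9 = 20
20 = 1×12 + 8 → G# in octave 1
Result = G#1


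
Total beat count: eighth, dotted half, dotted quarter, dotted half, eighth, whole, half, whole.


Working:
Beat values:
  eighth = 0.5 beats
  dotted half = 3 beats
  dotted quarter = 1.5 beats
  dotted half = 3 beats
  eighth = 0.5 beats
  whole = 4 beats
  half = 2 beats
  whole = 4 beats
Sum = 0.5 + 3 + 1.5 + 3 + 0.5 + 4 + 2 + 4
= 18.5 beats


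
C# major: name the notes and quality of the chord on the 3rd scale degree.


Reasoning:
C# major scale: C# D# E# F# G# A# B#
Diatonic triad on degree 3 stacks scale notes 3, 5, 7: E# G# B#
E#→G# = 3 semitones; E#→B# = 7 semitones → minor triad
= E# G# B# (minor)


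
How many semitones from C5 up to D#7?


Absolute semitone position = octave×12 + chromatic position
C5: 5×12 + 0 = 60
D#7: 7×12 + 3 = 87
Difference = 87 - 60 = 27
= 27 semitones


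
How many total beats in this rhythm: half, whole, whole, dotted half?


Reasoning:
Beat values:
  half = 2 beats
  whole = 4 beats
  whole = 4 beats
  dotted half = 3 beats
Sum = 2 + 4 + 4 + 3
= 13 beats


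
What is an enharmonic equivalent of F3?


Let's work it out.
Enharmonic notes sound the same pitch but are spelled with different letter names
F and E# name the same pitch class
= E#3


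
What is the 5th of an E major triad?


Reasoning:
Major triad = root + major 3rd (4 semitones) + perfect 5th (7 semitones)
A triad on E stacks thirds, so the chord tones use letter names E-G-B
Root: E
Major 3rd above E: G#
Perfect 5th above E: B
The 5th = B


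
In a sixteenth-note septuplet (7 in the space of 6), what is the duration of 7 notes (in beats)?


Working:
Septuplet: 7 notes occupy the space of 6 sixteenth notes
Space = 6 × 1/4 = 3/2 beats
Each septuplet note = 3/2 / 7 = 3/14 beats
7 notes = 7 × 3/14 = 3/2
= 3/2 beats


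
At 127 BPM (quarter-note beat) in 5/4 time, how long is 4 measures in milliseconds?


Working:
Quarter-note beat duration = 60000 / 127 ms
Beats per measure (5/4) = 5
One measure = 5 × 60000 / 127 = 300000 / 127 ms
4 measures = 4 × 300000 / 127 = 1200000 / 127
= 9448.8 ms


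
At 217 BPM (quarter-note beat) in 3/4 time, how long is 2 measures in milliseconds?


Let's work it out.
Quarter-note beat duration = 60000 / 217 ms
Beats per measure (3/4) = 3
One measure = 3 × 60000 / 217 = 180000 / 217 ms
2 measures = 2 × 180000 / 217 = 360000 / 217
= 1659.0 ms


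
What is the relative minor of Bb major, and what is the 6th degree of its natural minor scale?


The relative minor shares the major's key signature and starts on its 6th degree
6th degree = a major 6th above the tonic; a major 6th above Bb is G
→ relative minor of Bb major is G minor
G natural minor scale: G A Bb C D Eb F
= G minor; 6th degree = Eb


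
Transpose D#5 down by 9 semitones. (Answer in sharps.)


D#5: chromatic position 3 in octave 5 → absolute = 5×12 + 3 = 63
Transpose down 9: 63 - 9 = 54
54 = 4×12 + 6 → F# in octave 4
Result = F#4


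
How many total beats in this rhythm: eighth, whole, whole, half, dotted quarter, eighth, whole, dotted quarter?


Step by step:
Beat values:
  eighth = 0.5 beats
  whole = 4 beats
  whole = 4 beats
  half = 2 beats
  dotted quarter = 1.5 beats
  eighth = 0.5 beats
  whole = 4 beats
  dotted quarter = 1.5 beats
Sum = 0.5 + 4 + 4 + 2 + 1.5 + 0.5 + 4 + 1.5
= 18 beats


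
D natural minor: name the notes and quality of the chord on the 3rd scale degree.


Step by step:
D natural minor scale: D E F G A Bb C
Diatonic triad on degree 3 stacks scale notes 3, 5, 7: F A C
F→A = 4 semitones; F→C = 7 semitones → major triad
= F A C (major)
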